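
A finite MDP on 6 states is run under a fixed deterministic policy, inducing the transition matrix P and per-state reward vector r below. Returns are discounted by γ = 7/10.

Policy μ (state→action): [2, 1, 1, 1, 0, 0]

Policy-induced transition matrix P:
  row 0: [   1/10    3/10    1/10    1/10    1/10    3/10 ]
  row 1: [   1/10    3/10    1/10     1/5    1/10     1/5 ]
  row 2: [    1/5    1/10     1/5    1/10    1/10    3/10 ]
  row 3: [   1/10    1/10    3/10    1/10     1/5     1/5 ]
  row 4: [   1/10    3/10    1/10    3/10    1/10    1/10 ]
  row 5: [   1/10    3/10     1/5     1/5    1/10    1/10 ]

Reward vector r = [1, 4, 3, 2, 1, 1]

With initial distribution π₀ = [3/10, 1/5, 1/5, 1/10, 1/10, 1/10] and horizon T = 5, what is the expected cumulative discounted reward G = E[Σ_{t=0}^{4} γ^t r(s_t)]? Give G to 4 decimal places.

t=0: π = [0.3000, 0.2000, 0.2000, 0.1000, 0.1000, 0.1000], E[r] = 2.1000, γ^t·E[r] = 2.100000, running G = 2.100000
t=1: π = [0.1200, 0.2400, 0.1500, 0.1500, 0.1100, 0.2300], E[r] = 2.1700, γ^t·E[r] = 1.519000, running G = 3.619000
t=2: π = [0.1150, 0.2400, 0.1680, 0.1690, 0.1150, 0.1930], E[r] = 2.2250, γ^t·E[r] = 1.090250, running G = 4.709250
t=3: π = [0.1168, 0.2326, 0.1699, 0.1663, 0.1169, 0.1975], E[r] = 2.2039, γ^t·E[r] = 0.755938, running G = 5.465188
t=4: π = [0.1170, 0.2328, 0.1700, 0.1664, 0.1166, 0.1972], E[r] = 2.2047, γ^t·E[r] = 0.529341, running G = 5.994529

G = 5.9945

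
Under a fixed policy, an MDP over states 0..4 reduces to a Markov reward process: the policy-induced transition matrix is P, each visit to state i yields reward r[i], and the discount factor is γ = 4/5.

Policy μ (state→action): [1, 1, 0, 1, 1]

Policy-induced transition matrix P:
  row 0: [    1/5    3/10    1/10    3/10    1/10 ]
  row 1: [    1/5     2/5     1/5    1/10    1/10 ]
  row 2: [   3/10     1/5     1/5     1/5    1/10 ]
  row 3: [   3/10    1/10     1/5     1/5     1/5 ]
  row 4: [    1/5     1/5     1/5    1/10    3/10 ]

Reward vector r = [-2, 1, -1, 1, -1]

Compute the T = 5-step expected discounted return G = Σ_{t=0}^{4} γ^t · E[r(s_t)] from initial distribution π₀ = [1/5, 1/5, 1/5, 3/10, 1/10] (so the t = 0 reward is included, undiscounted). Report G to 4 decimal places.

G = -1.0873

t=0: π = [0.2000, 0.2000, 0.2000, 0.3000, 0.1000], E[r] = -0.2000, γ^t·E[r] = -0.200000, running G = -0.200000
t=1: π = [0.2500, 0.2300, 0.1800, 0.1900, 0.1500], E[r] = -0.4100, γ^t·E[r] = -0.328000, running G = -0.528000
t=2: π = [0.2370, 0.2520, 0.1750, 0.1870, 0.1490], E[r] = -0.3590, γ^t·E[r] = -0.229760, running G = -0.757760
t=3: π = [0.2362, 0.2554, 0.1763, 0.1836, 0.1485], E[r] = -0.3582, γ^t·E[r] = -0.183398, running G = -0.941158
t=4: π = [0.2360, 0.2563, 0.1764, 0.1832, 0.1481], E[r] = -0.3569, γ^t·E[r] = -0.146166, running G = -1.087324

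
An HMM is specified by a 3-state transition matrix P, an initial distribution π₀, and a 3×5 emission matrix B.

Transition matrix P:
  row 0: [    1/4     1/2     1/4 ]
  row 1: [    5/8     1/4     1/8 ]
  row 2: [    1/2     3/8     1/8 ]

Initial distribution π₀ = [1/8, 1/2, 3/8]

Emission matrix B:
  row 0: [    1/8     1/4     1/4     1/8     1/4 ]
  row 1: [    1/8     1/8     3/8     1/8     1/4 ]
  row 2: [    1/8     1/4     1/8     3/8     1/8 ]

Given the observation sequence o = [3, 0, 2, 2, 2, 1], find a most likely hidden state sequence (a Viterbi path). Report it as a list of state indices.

t=0: δ = [1.562e-02, 6.250e-02, 1.406e-01]  (obs o_0=3)
t=1: δ = [8.789e-03, 6.592e-03, 2.197e-03]  ψ = [2, 2, 2]  (obs o_1=0)
t=2: δ = [1.030e-03, 1.648e-03, 2.747e-04]  ψ = [1, 0, 0]  (obs o_2=2)
t=3: δ = [2.575e-04, 1.931e-04, 3.219e-05]  ψ = [1, 0, 0]  (obs o_3=2)
t=4: δ = [3.017e-05, 4.828e-05, 8.047e-06]  ψ = [1, 0, 0]  (obs o_4=2)
t=5: δ = [7.544e-06, 1.886e-06, 1.886e-06]  ψ = [1, 0, 0]  (obs o_5=1)
backtrack: best end state = 0; path = [2, 0, 1, 0, 1, 0]

path = [2, 0, 1, 0, 1, 0]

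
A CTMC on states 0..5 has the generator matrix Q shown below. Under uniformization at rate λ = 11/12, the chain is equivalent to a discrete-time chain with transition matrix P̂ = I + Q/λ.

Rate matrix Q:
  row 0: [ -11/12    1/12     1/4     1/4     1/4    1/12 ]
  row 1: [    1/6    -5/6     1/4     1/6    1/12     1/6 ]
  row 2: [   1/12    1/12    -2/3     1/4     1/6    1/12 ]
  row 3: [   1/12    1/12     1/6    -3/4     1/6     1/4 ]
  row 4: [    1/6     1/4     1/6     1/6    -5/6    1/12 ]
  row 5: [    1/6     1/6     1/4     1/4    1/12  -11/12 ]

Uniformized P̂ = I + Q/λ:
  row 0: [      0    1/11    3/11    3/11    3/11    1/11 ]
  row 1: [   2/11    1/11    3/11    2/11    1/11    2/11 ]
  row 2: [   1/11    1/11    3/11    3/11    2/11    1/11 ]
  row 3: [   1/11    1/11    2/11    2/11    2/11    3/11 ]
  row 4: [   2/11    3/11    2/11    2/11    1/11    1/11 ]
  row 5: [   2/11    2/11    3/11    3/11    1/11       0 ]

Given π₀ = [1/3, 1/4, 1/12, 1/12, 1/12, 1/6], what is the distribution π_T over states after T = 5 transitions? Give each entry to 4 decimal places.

π = [0.1181, 0.1310, 0.2381, 0.2262, 0.1546, 0.1319]

t=0: π = [0.3333, 0.2500, 0.0833, 0.0833, 0.0833, 0.1667]
t=1: π = [0.1061, 0.1212, 0.2576, 0.2348, 0.1667, 0.1136]
t=2: π = [0.1178, 0.1315, 0.2362, 0.2252, 0.1550, 0.1343]
t=3: π = [0.1185, 0.1313, 0.2382, 0.2262, 0.1543, 0.1316]
t=4: π = [0.1181, 0.1309, 0.2381, 0.2262, 0.1547, 0.1320]
t=5: π = [0.1181, 0.1310, 0.2381, 0.2262, 0.1546, 0.1319]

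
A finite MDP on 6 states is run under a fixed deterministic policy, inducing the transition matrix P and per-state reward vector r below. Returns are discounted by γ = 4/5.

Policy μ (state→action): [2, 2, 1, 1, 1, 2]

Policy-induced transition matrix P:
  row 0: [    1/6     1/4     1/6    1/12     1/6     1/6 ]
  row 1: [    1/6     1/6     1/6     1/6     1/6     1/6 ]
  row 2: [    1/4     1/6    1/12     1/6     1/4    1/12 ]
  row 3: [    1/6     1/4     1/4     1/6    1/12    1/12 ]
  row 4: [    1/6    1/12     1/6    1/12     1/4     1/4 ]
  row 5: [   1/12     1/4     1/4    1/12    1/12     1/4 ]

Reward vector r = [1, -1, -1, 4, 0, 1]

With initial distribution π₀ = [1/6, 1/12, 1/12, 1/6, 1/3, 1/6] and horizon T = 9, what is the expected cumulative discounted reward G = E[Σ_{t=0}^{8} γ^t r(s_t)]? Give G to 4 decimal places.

G = 2.3520

t=0: π = [0.1667, 0.0833, 0.0833, 0.1667, 0.3333, 0.1667], E[r] = 0.8333, γ^t·E[r] = 0.833333, running G = 0.833333
t=1: π = [0.1597, 0.1806, 0.1875, 0.1111, 0.1736, 0.1875], E[r] = 0.4236, γ^t·E[r] = 0.338889, running G = 1.172222
t=2: π = [0.1667, 0.1904, 0.1759, 0.1233, 0.1719, 0.1719], E[r] = 0.4653, γ^t·E[r] = 0.297778, running G = 1.470000
t=3: π = [0.1670, 0.1908, 0.1766, 0.1241, 0.1711, 0.1704], E[r] = 0.4665, γ^t·E[r] = 0.238840, running G = 1.708840
t=4: π = [0.1672, 0.1909, 0.1765, 0.1243, 0.1711, 0.1701], E[r] = 0.4671, γ^t·E[r] = 0.191310, running G = 1.900150
t=5: π = [0.1672, 0.1909, 0.1765, 0.1243, 0.1711, 0.1700], E[r] = 0.4671, γ^t·E[r] = 0.153058, running G = 2.053207
t=6: π = [0.1672, 0.1909, 0.1765, 0.1243, 0.1711, 0.1700], E[r] = 0.4671, γ^t·E[r] = 0.122447, running G = 2.175654
t=7: π = [0.1672, 0.1909, 0.1765, 0.1243, 0.1711, 0.1700], E[r] = 0.4671, γ^t·E[r] = 0.097957, running G = 2.273612
t=8: π = [0.1672, 0.1909, 0.1765, 0.1243, 0.1711, 0.1700], E[r] = 0.4671, γ^t·E[r] = 0.078366, running G = 2.351978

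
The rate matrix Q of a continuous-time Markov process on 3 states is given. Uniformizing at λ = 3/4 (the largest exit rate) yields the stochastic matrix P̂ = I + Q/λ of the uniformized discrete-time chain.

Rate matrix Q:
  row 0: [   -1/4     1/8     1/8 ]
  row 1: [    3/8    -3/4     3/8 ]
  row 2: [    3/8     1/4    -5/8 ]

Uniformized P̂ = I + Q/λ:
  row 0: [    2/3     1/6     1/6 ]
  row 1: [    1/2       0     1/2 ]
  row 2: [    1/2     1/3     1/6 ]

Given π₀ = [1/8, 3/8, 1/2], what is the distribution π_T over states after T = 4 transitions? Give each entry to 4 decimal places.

t=0: π = [0.1250, 0.3750, 0.5000]
t=1: π = [0.5208, 0.1875, 0.2917]
t=2: π = [0.5868, 0.1840, 0.2292]
t=3: π = [0.5978, 0.1742, 0.2280]
t=4: π = [0.5996, 0.1756, 0.2247]

π = [0.5996, 0.1756, 0.2247]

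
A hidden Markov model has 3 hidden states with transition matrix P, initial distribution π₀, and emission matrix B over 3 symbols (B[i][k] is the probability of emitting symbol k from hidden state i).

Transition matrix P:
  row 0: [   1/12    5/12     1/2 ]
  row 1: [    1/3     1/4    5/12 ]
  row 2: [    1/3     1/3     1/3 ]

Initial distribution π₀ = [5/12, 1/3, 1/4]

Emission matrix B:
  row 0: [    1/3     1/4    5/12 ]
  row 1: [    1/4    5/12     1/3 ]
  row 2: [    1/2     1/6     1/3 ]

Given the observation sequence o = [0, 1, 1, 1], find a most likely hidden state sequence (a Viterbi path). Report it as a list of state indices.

t=0: δ = [1.389e-01, 8.333e-02, 1.250e-01]  (obs o_0=0)
t=1: δ = [1.042e-02, 2.411e-02, 1.157e-02]  ψ = [2, 0, 0]  (obs o_1=1)
t=2: δ = [2.009e-03, 2.512e-03, 1.674e-03]  ψ = [1, 1, 1]  (obs o_2=1)
t=3: δ = [2.093e-04, 3.489e-04, 1.744e-04]  ψ = [1, 0, 1]  (obs o_3=1)
backtrack: best end state = 1; path = [0, 1, 0, 1]

path = [0, 1, 0, 1]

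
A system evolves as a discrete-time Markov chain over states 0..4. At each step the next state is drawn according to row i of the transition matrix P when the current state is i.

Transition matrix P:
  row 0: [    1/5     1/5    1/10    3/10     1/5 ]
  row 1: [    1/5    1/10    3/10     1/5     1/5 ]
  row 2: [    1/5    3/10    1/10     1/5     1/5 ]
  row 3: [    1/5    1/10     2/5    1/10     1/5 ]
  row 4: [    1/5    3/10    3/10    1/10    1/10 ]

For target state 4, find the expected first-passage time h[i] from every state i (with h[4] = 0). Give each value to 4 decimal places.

h = [5.0000, 5.0000, 5.0000, 5.0000, 0.0000]

First-step conditioning: h[4] = 0; for i ≠ 4, h[i] = 1 + Σ_k P[i][k]·h[k].
  h[0] = 1 + 1/5·h[0] + 1/5·h[1] + 1/10·h[2] + 3/10·h[3]
  h[1] = 1 + 1/5·h[0] + 1/10·h[1] + 3/10·h[2] + 1/5·h[3]
  h[2] = 1 + 1/5·h[0] + 3/10·h[1] + 1/10·h[2] + 1/5·h[3]
  h[3] = 1 + 1/5·h[0] + 1/10·h[1] + 2/5·h[2] + 1/10·h[3]
Solving the 4×4 linear system over states ≠ 4 gives exactly h = [5, 5, 5, 5, 0] (h[4] = 0 is the target).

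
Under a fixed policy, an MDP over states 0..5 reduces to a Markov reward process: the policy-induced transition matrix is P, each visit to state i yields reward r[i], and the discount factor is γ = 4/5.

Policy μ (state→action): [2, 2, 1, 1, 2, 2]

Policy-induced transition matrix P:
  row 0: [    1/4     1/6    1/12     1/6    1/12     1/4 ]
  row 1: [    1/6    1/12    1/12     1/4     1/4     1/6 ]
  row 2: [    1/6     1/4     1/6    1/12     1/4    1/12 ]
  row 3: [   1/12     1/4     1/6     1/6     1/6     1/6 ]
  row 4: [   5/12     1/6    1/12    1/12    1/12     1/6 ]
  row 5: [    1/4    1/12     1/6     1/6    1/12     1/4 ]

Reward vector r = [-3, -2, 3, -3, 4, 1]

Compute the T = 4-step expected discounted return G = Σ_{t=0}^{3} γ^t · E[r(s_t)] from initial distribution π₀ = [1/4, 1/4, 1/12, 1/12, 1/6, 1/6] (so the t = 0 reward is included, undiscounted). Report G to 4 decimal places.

G = -1.1206

t=0: π = [0.2500, 0.2500, 0.0833, 0.0833, 0.1667, 0.1667], E[r] = -0.4167, γ^t·E[r] = -0.416667, running G = -0.416667
t=1: π = [0.2361, 0.1458, 0.1111, 0.1667, 0.1458, 0.1944], E[r] = -0.3889, γ^t·E[r] = -0.311111, running G = -0.727778
t=2: π = [0.2251, 0.1615, 0.1227, 0.1574, 0.1400, 0.1933], E[r] = -0.3490, γ^t·E[r] = -0.223333, running G = -0.951111
t=3: π = [0.2234, 0.1604, 0.1228, 0.1582, 0.1438, 0.1913], E[r] = -0.3310, γ^t·E[r] = -0.169457, running G = -1.120568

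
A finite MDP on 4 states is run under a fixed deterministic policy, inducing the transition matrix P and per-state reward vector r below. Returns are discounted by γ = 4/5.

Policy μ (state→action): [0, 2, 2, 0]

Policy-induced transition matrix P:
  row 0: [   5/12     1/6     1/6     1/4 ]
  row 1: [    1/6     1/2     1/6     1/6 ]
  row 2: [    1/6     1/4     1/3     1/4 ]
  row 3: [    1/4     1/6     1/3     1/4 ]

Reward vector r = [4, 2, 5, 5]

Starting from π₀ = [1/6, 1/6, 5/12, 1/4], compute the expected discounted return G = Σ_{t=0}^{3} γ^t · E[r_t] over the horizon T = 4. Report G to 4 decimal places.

t=0: π = [0.1667, 0.1667, 0.4167, 0.2500], E[r] = 4.3333, γ^t·E[r] = 4.333333, running G = 4.333333
t=1: π = [0.2292, 0.2569, 0.2778, 0.2361], E[r] = 4.0000, γ^t·E[r] = 3.200000, running G = 7.533333
t=2: π = [0.2436, 0.2755, 0.2523, 0.2286], E[r] = 3.9300, γ^t·E[r] = 2.515185, running G = 10.048519
t=3: π = [0.2466, 0.2795, 0.2468, 0.2270], E[r] = 3.9148, γ^t·E[r] = 2.004395, running G = 12.052914

G = 12.0529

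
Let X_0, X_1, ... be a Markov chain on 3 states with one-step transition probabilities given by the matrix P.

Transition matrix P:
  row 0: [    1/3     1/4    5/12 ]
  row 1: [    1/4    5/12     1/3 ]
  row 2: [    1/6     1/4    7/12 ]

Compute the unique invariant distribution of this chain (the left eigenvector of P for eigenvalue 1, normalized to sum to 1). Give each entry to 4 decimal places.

π = [0.2300, 0.3000, 0.4700]

Balance equations π_j = Σ_i π_i·P[i][j]:
  π_0 = 1/3·π_0 + 1/4·π_1 + 1/6·π_2
  π_1 = 1/4·π_0 + 5/12·π_1 + 1/4·π_2
  normalize: π_0 + π_1 + π_2 = 1
Solving the linear system gives exactly π = [23/100, 3/10, 47/100].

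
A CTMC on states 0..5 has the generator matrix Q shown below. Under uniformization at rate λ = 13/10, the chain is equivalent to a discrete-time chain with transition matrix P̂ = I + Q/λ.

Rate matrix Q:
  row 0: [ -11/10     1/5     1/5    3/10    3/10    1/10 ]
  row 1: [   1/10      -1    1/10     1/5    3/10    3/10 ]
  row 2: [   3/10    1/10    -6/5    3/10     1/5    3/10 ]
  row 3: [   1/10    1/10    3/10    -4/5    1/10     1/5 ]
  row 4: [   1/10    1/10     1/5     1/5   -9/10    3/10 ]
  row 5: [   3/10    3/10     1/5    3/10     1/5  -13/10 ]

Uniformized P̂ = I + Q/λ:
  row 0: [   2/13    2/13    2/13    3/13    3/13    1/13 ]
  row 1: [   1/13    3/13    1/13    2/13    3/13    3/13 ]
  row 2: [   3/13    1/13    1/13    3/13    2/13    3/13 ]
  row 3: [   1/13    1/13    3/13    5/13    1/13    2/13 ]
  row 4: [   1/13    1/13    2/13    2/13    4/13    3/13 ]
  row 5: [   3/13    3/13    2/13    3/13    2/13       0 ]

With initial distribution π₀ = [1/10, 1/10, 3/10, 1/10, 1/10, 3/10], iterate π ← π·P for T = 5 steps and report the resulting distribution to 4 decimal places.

π = [0.1344, 0.1314, 0.1509, 0.2440, 0.1838, 0.1555]

t=0: π = [0.1000, 0.1000, 0.3000, 0.1000, 0.1000, 0.3000]
t=1: π = [0.1769, 0.1462, 0.1308, 0.2308, 0.1769, 0.1385]
t=2: π = [0.1320, 0.1343, 0.1503, 0.2414, 0.1882, 0.1538]
t=3: π = [0.1339, 0.1314, 0.1505, 0.2431, 0.1847, 0.1564]
t=4: π = [0.1344, 0.1315, 0.1509, 0.2439, 0.1840, 0.1554]
t=5: π = [0.1344, 0.1314, 0.1509, 0.2440, 0.1838, 0.1555]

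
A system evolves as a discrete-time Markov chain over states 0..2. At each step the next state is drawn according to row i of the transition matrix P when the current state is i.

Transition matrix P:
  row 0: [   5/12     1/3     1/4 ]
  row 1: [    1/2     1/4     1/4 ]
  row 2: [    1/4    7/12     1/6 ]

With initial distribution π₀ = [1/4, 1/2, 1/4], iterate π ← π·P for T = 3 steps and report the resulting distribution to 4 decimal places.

π = [0.4083, 0.3610, 0.2308]

t=0: π = [0.2500, 0.5000, 0.2500]
t=1: π = [0.4167, 0.3542, 0.2292]
t=2: π = [0.4080, 0.3611, 0.2309]
t=3: π = [0.4083, 0.3610, 0.2308]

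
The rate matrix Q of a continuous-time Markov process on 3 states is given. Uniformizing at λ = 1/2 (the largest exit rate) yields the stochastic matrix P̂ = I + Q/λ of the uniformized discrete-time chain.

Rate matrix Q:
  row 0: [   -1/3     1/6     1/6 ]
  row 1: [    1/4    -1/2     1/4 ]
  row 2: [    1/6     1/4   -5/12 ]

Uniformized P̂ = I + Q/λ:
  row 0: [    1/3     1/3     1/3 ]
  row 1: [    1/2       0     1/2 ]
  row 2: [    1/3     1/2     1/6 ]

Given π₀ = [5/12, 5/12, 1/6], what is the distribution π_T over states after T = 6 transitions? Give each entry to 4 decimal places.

π = [0.3814, 0.2920, 0.3266]

t=0: π = [0.4167, 0.4167, 0.1667]
t=1: π = [0.4028, 0.2222, 0.3750]
t=2: π = [0.3704, 0.3218, 0.3079]
t=3: π = [0.3870, 0.2774, 0.3356]
t=4: π = [0.3796, 0.2968, 0.3236]
t=5: π = [0.3828, 0.2883, 0.3289]
t=6: π = [0.3814, 0.2920, 0.3266]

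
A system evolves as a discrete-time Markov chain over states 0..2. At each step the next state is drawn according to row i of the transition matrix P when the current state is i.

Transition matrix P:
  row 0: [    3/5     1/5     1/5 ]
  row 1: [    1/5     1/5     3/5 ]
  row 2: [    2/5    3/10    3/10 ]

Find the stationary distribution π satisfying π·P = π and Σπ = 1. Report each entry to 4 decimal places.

π = [0.4419, 0.2326, 0.3256]

Balance equations π_j = Σ_i π_i·P[i][j]:
  π_0 = 3/5·π_0 + 1/5·π_1 + 2/5·π_2
  π_1 = 1/5·π_0 + 1/5·π_1 + 3/10·π_2
  normalize: π_0 + π_1 + π_2 = 1
Solving the linear system gives exactly π = [19/43, 10/43, 14/43].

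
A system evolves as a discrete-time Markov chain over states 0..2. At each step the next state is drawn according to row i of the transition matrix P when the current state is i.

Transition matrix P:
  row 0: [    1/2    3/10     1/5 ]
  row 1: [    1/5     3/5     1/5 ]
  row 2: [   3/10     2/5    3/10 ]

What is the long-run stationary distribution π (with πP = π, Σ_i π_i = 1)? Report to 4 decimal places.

Balance equations π_j = Σ_i π_i·P[i][j]:
  π_0 = 1/2·π_0 + 1/5·π_1 + 3/10·π_2
  π_1 = 3/10·π_0 + 3/5·π_1 + 2/5·π_2
  normalize: π_0 + π_1 + π_2 = 1
Solving the linear system gives exactly π = [20/63, 29/63, 2/9].

π = [0.3175, 0.4603, 0.2222]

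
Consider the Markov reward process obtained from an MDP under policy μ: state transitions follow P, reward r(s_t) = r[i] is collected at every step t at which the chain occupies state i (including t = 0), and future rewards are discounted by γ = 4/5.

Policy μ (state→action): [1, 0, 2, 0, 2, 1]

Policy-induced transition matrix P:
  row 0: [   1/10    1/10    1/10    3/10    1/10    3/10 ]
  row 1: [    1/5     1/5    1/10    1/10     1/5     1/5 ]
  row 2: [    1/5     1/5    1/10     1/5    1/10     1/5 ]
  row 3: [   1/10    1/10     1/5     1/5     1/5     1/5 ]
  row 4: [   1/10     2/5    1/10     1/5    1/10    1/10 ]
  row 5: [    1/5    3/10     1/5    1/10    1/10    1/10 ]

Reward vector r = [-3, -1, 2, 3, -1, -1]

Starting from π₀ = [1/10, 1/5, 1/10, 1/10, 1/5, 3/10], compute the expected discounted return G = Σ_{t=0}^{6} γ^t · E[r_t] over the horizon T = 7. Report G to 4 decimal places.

t=0: π = [0.1000, 0.2000, 0.1000, 0.1000, 0.2000, 0.3000], E[r] = -0.5000, γ^t·E[r] = -0.500000, running G = -0.500000
t=1: π = [0.1600, 0.2500, 0.1400, 0.1600, 0.1300, 0.1600], E[r] = -0.2600, γ^t·E[r] = -0.208000, running G = -0.708000
t=2: π = [0.1550, 0.2100, 0.1320, 0.1750, 0.1410, 0.1870], E[r] = -0.2140, γ^t·E[r] = -0.136960, running G = -0.844960
t=3: π = [0.1529, 0.2139, 0.1362, 0.1758, 0.1385, 0.1827], E[r] = -0.1940, γ^t·E[r] = -0.099328, running G = -0.944288
t=4: π = [0.1533, 0.2131, 0.1359, 0.1756, 0.1390, 0.1832], E[r] = -0.1965, γ^t·E[r] = -0.080482, running G = -1.024770
t=5: π = [0.1532, 0.2132, 0.1359, 0.1757, 0.1389, 0.1831], E[r] = -0.1960, γ^t·E[r] = -0.064219, running G = -1.088989
t=6: π = [0.1532, 0.2132, 0.1359, 0.1757, 0.1389, 0.1831], E[r] = -0.1960, γ^t·E[r] = -0.051393, running G = -1.140382

G = -1.1404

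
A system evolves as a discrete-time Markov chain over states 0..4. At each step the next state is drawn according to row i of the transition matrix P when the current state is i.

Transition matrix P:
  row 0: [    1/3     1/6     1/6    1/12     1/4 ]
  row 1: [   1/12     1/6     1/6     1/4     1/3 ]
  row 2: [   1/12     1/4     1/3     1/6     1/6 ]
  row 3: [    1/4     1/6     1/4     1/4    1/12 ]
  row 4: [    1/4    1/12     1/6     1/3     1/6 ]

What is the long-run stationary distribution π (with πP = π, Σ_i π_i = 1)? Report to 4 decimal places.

π = [0.2018, 0.1690, 0.2214, 0.2141, 0.1938]

Balance equations π_j = Σ_i π_i·P[i][j]:
  π_0 = 1/3·π_0 + 1/12·π_1 + 1/12·π_2 + 1/4·π_3 + 1/4·π_4
  π_1 = 1/6·π_0 + 1/6·π_1 + 1/4·π_2 + 1/6·π_3 + 1/12·π_4
  π_2 = 1/6·π_0 + 1/6·π_1 + 1/3·π_2 + 1/4·π_3 + 1/6·π_4
  π_3 = 1/12·π_0 + 1/4·π_1 + 1/6·π_2 + 1/4·π_3 + 1/3·π_4
  normalize: π_0 + π_1 + π_2 + π_3 + π_4 = 1
Solving the linear system gives exactly π = [1637/8114, 1371/8114, 3593/16228, 1737/8114, 3145/16228].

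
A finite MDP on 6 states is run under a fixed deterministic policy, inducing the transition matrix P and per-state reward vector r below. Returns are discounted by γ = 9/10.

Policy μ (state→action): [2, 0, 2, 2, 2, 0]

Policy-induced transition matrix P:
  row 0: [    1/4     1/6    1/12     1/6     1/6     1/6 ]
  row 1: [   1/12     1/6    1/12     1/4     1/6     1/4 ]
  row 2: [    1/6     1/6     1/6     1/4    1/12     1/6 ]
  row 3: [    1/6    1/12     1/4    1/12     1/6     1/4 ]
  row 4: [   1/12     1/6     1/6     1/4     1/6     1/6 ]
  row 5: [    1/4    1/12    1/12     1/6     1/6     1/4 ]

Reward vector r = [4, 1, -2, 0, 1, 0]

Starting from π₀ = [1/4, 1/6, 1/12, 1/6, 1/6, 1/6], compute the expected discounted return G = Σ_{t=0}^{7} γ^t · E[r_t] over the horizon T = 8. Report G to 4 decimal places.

G = 4.5130

t=0: π = [0.2500, 0.1667, 0.0833, 0.1667, 0.1667, 0.1667], E[r] = 1.1667, γ^t·E[r] = 1.166667, running G = 1.166667
t=1: π = [0.1736, 0.1389, 0.1319, 0.1875, 0.1597, 0.2083], E[r] = 0.7292, γ^t·E[r] = 0.656250, running G = 1.822917
t=2: π = [0.1736, 0.1337, 0.1389, 0.1869, 0.1557, 0.2112], E[r] = 0.7060, γ^t·E[r] = 0.571875, running G = 2.394792
t=3: π = [0.1746, 0.1335, 0.1390, 0.1868, 0.1551, 0.2110], E[r] = 0.7090, γ^t·E[r] = 0.516867, running G = 2.911659
t=4: π = [0.1748, 0.1335, 0.1390, 0.1867, 0.1551, 0.2109], E[r] = 0.7097, γ^t·E[r] = 0.465610, running G = 3.377269
t=5: π = [0.1748, 0.1335, 0.1390, 0.1867, 0.1551, 0.2109], E[r] = 0.7097, γ^t·E[r] = 0.419083, running G = 3.796353
t=6: π = [0.1748, 0.1335, 0.1390, 0.1867, 0.1551, 0.2109], E[r] = 0.7097, γ^t·E[r] = 0.377174, running G = 4.173527
t=7: π = [0.1748, 0.1335, 0.1390, 0.1867, 0.1551, 0.2109], E[r] = 0.7097, γ^t·E[r] = 0.339457, running G = 4.512984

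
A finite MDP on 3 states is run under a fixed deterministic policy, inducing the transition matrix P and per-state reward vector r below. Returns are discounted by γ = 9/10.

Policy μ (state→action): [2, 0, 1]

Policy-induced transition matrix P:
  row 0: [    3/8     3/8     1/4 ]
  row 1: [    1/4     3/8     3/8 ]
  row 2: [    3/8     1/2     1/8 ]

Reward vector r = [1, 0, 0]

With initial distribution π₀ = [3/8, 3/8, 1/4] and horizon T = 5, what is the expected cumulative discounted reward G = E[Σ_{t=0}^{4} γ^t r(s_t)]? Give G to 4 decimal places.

G = 1.3816

t=0: π = [0.3750, 0.3750, 0.2500], E[r] = 0.3750, γ^t·E[r] = 0.375000, running G = 0.375000
t=1: π = [0.3281, 0.4063, 0.2656], E[r] = 0.3281, γ^t·E[r] = 0.295313, running G = 0.670313
t=2: π = [0.3242, 0.4082, 0.2676], E[r] = 0.3242, γ^t·E[r] = 0.262617, running G = 0.932930
t=3: π = [0.3240, 0.4084, 0.2676], E[r] = 0.3240, γ^t·E[r] = 0.236177, running G = 1.169107
t=4: π = [0.3239, 0.4084, 0.2676], E[r] = 0.3239, γ^t·E[r] = 0.212540, running G = 1.381647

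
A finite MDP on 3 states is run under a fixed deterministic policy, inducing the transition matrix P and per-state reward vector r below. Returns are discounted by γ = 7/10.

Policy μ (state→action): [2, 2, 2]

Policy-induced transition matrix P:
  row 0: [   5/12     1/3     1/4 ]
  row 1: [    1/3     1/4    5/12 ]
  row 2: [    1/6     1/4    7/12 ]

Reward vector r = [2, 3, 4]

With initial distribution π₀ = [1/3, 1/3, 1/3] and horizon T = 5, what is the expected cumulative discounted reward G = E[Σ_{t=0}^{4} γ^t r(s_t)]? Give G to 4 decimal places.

t=0: π = [0.3333, 0.3333, 0.3333], E[r] = 3.0000, γ^t·E[r] = 3.000000, running G = 3.000000
t=1: π = [0.3056, 0.2778, 0.4167], E[r] = 3.1111, γ^t·E[r] = 2.177778, running G = 5.177778
t=2: π = [0.2894, 0.2755, 0.4352], E[r] = 3.1458, γ^t·E[r] = 1.541458, running G = 6.719236
t=3: π = [0.2849, 0.2741, 0.4410], E[r] = 3.1561, γ^t·E[r] = 1.082528, running G = 7.801764
t=4: π = [0.2836, 0.2737, 0.4427], E[r] = 3.1591, γ^t·E[r] = 0.758499, running G = 8.560262

G = 8.5603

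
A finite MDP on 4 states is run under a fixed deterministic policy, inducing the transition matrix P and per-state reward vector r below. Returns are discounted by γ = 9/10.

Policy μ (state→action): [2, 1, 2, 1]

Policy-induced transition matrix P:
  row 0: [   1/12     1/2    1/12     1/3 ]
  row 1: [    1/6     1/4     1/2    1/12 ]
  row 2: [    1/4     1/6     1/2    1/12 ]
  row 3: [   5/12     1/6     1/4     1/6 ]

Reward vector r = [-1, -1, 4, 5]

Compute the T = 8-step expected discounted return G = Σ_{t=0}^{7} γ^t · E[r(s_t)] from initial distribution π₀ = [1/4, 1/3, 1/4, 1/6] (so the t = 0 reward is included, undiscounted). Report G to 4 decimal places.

G = 9.4873

t=0: π = [0.2500, 0.3333, 0.2500, 0.1667], E[r] = 1.2500, γ^t·E[r] = 1.250000, running G = 1.250000
t=1: π = [0.2083, 0.2778, 0.3542, 0.1597], E[r] = 1.7292, γ^t·E[r] = 1.556250, running G = 2.806250
t=2: π = [0.2188, 0.2593, 0.3733, 0.1487], E[r] = 1.7587, γ^t·E[r] = 1.424531, running G = 4.230781
t=3: π = [0.2167, 0.2612, 0.3717, 0.1504], E[r] = 1.7609, γ^t·E[r] = 1.283660, running G = 5.514441
t=4: π = [0.2172, 0.2607, 0.3721, 0.1500], E[r] = 1.7608, γ^t·E[r] = 1.155239, running G = 6.669680
t=5: π = [0.2171, 0.2608, 0.3720, 0.1501], E[r] = 1.7608, γ^t·E[r] = 1.039719, running G = 7.709399
t=6: π = [0.2171, 0.2608, 0.3720, 0.1501], E[r] = 1.7608, γ^t·E[r] = 0.935743, running G = 8.645142
t=7: π = [0.2171, 0.2608, 0.3720, 0.1501], E[r] = 1.7608, γ^t·E[r] = 0.842169, running G = 9.487311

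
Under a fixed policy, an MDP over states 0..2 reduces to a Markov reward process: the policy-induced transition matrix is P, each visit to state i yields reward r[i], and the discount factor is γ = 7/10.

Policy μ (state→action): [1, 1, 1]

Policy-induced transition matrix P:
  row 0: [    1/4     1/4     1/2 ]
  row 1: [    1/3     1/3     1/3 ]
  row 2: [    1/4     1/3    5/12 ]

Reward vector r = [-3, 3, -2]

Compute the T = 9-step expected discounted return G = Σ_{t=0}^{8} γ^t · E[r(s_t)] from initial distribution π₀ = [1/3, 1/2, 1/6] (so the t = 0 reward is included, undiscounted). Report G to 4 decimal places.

t=0: π = [0.3333, 0.5000, 0.1667], E[r] = 0.1667, γ^t·E[r] = 0.166667, running G = 0.166667
t=1: π = [0.2917, 0.3056, 0.4028], E[r] = -0.7639, γ^t·E[r] = -0.534722, running G = -0.368056
t=2: π = [0.2755, 0.3090, 0.4155], E[r] = -0.7303, γ^t·E[r] = -0.357859, running G = -0.725914
t=3: π = [0.2758, 0.3104, 0.4139], E[r] = -0.7239, γ^t·E[r] = -0.248285, running G = -0.974199
t=4: π = [0.2759, 0.3104, 0.4138], E[r] = -0.7241, γ^t·E[r] = -0.173855, running G = -1.148054
t=5: π = [0.2759, 0.3103, 0.4138], E[r] = -0.7241, γ^t·E[r] = -0.121706, running G = -1.269760
t=6: π = [0.2759, 0.3103, 0.4138], E[r] = -0.7241, γ^t·E[r] = -0.085194, running G = -1.354955
t=7: π = [0.2759, 0.3103, 0.4138], E[r] = -0.7241, γ^t·E[r] = -0.059636, running G = -1.414590
t=8: π = [0.2759, 0.3103, 0.4138], E[r] = -0.7241, γ^t·E[r] = -0.041745, running G = -1.456335

G = -1.4563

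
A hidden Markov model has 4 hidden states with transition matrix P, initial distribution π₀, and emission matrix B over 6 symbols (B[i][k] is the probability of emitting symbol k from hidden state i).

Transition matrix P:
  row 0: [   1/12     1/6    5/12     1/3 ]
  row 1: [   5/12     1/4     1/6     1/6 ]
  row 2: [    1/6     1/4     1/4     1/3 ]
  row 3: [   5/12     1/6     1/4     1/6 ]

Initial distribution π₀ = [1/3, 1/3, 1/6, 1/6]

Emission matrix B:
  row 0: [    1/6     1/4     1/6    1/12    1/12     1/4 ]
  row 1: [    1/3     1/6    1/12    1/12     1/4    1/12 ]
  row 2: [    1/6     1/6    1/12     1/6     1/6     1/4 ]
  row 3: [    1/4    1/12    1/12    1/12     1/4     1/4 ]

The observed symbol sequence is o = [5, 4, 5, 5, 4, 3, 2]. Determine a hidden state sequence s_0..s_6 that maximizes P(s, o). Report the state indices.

t=0: δ = [8.333e-02, 2.778e-02, 4.167e-02, 4.167e-02]  (obs o_0=5)
t=1: δ = [1.447e-03, 3.472e-03, 5.787e-03, 6.944e-03]  ψ = [3, 0, 0, 0]  (obs o_1=4)
t=2: δ = [7.234e-04, 1.206e-04, 4.340e-04, 4.823e-04]  ψ = [3, 2, 3, 2]  (obs o_2=5)
t=3: δ = [5.023e-05, 1.005e-05, 7.535e-05, 6.028e-05]  ψ = [3, 0, 0, 0]  (obs o_3=5)
t=4: δ = [2.093e-06, 4.710e-06, 3.489e-06, 6.279e-06]  ψ = [3, 2, 0, 2]  (obs o_4=4)
t=5: δ = [2.180e-07, 9.811e-08, 2.616e-07, 9.690e-08]  ψ = [3, 1, 3, 2]  (obs o_5=3)
t=6: δ = [7.268e-09, 5.451e-09, 7.571e-09, 7.268e-09]  ψ = [2, 2, 0, 2]  (obs o_6=2)
backtrack: best end state = 2; path = [0, 3, 0, 2, 3, 0, 2]

path = [0, 3, 0, 2, 3, 0, 2]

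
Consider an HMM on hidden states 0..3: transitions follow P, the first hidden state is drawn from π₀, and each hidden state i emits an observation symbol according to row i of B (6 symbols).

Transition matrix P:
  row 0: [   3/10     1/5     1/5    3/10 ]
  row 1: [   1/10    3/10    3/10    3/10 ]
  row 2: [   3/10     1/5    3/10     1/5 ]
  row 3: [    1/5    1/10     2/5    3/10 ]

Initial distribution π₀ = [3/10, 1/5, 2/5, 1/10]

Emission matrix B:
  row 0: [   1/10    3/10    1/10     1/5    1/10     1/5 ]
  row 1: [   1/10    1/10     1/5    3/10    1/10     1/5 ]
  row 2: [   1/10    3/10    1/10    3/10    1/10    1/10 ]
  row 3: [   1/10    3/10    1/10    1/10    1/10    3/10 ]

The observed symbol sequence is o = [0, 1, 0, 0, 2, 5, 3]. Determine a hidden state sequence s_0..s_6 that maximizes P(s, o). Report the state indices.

t=0: δ = [3.000e-02, 2.000e-02, 4.000e-02, 1.000e-02]  (obs o_0=0)
t=1: δ = [3.600e-03, 8.000e-04, 3.600e-03, 2.700e-03]  ψ = [2, 2, 2, 0]  (obs o_1=1)
t=2: δ = [1.080e-04, 7.200e-05, 1.080e-04, 1.080e-04]  ψ = [0, 0, 2, 0]  (obs o_2=0)
t=3: δ = [3.240e-06, 2.160e-06, 4.320e-06, 3.240e-06]  ψ = [0, 0, 3, 0]  (obs o_3=0)
t=4: δ = [1.296e-07, 1.728e-07, 1.296e-07, 9.720e-08]  ψ = [2, 2, 2, 0]  (obs o_4=2)
t=5: δ = [7.776e-09, 1.037e-08, 5.184e-09, 1.555e-08]  ψ = [0, 1, 1, 1]  (obs o_5=5)
t=6: δ = [6.221e-10, 9.331e-10, 1.866e-09, 4.666e-10]  ψ = [3, 1, 3, 3]  (obs o_6=3)
backtrack: best end state = 2; path = [2, 0, 3, 2, 1, 3, 2]

path = [2, 0, 3, 2, 1, 3, 2]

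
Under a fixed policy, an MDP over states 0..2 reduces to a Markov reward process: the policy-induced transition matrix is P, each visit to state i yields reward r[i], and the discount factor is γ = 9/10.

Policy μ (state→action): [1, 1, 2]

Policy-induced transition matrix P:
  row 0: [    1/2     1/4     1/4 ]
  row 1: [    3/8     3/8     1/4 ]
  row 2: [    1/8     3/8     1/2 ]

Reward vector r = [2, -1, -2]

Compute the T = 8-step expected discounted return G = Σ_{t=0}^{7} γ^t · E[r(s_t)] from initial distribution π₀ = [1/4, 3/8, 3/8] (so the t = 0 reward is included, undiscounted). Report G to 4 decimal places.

G = -2.2748

t=0: π = [0.2500, 0.3750, 0.3750], E[r] = -0.6250, γ^t·E[r] = -0.625000, running G = -0.625000
t=1: π = [0.3125, 0.3438, 0.3438], E[r] = -0.4063, γ^t·E[r] = -0.365625, running G = -0.990625
t=2: π = [0.3281, 0.3359, 0.3359], E[r] = -0.3516, γ^t·E[r] = -0.284766, running G = -1.275391
t=3: π = [0.3320, 0.3340, 0.3340], E[r] = -0.3379, γ^t·E[r] = -0.246322, running G = -1.521713
t=4: π = [0.3330, 0.3335, 0.3335], E[r] = -0.3345, γ^t·E[r] = -0.219448, running G = -1.741160
t=5: π = [0.3333, 0.3334, 0.3334], E[r] = -0.3336, γ^t·E[r] = -0.196998, running G = -1.938159
t=6: π = [0.3333, 0.3333, 0.3333], E[r] = -0.3334, γ^t·E[r] = -0.177185, running G = -2.115343
t=7: π = [0.3333, 0.3333, 0.3333], E[r] = -0.3334, γ^t·E[r] = -0.159441, running G = -2.274784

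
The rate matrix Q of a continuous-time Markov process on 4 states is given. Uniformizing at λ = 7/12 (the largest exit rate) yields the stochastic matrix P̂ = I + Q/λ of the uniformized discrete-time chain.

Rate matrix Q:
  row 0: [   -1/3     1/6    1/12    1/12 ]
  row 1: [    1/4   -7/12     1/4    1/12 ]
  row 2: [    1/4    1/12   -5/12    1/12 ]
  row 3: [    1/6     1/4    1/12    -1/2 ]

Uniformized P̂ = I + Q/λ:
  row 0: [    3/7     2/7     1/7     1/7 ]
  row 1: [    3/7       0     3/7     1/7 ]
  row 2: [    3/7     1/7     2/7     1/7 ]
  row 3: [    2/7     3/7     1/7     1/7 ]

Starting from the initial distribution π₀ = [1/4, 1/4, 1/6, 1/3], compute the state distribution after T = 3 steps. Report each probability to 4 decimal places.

t=0: π = [0.2500, 0.2500, 0.1667, 0.3333]
t=1: π = [0.3810, 0.2381, 0.2381, 0.1429]
t=2: π = [0.4082, 0.2041, 0.2449, 0.1429]
t=3: π = [0.4082, 0.2128, 0.2362, 0.1429]

π = [0.4082, 0.2128, 0.2362, 0.1429]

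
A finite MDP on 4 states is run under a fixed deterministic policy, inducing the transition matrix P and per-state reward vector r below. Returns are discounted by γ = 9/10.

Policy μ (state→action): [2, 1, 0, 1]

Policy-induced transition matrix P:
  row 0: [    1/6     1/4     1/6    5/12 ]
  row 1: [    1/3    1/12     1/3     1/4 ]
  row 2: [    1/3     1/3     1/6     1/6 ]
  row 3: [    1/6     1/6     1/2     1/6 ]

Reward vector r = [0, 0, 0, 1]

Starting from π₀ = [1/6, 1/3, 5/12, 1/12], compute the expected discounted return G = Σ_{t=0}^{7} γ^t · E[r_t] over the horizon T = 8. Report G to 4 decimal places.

G = 1.2421

t=0: π = [0.1667, 0.3333, 0.4167, 0.0833], E[r] = 0.0833, γ^t·E[r] = 0.083333, running G = 0.083333
t=1: π = [0.2917, 0.2222, 0.2500, 0.2361], E[r] = 0.2361, γ^t·E[r] = 0.212500, running G = 0.295833
t=2: π = [0.2454, 0.2141, 0.2824, 0.2581], E[r] = 0.2581, γ^t·E[r] = 0.209063, running G = 0.504896
t=3: π = [0.2494, 0.2163, 0.2884, 0.2459], E[r] = 0.2459, γ^t·E[r] = 0.179227, running G = 0.684122
t=4: π = [0.2508, 0.2175, 0.2847, 0.2471], E[r] = 0.2471, γ^t·E[r] = 0.162090, running G = 0.846212
t=5: π = [0.2504, 0.2169, 0.2853, 0.2475], E[r] = 0.2475, γ^t·E[r] = 0.146139, running G = 0.992351
t=6: π = [0.2504, 0.2170, 0.2853, 0.2473], E[r] = 0.2473, γ^t·E[r] = 0.131442, running G = 1.123793
t=7: π = [0.2504, 0.2170, 0.2853, 0.2473], E[r] = 0.2473, γ^t·E[r] = 0.118302, running G = 1.242094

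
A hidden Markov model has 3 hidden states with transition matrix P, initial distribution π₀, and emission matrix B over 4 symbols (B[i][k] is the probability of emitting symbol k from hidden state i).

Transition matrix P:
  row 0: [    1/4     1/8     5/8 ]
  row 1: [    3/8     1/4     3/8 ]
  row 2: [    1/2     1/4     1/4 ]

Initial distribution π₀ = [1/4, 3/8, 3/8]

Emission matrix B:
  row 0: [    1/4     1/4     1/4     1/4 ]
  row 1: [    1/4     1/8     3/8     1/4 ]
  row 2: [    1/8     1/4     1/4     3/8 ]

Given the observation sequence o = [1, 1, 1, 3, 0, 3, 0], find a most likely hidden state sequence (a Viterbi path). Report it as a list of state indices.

t=0: δ = [6.250e-02, 4.688e-02, 9.375e-02]  (obs o_0=1)
t=1: δ = [1.172e-02, 2.930e-03, 9.766e-03]  ψ = [2, 2, 0]  (obs o_1=1)
t=2: δ = [1.221e-03, 3.052e-04, 1.831e-03]  ψ = [2, 2, 0]  (obs o_2=1)
t=3: δ = [2.289e-04, 1.144e-04, 2.861e-04]  ψ = [2, 2, 0]  (obs o_3=3)
t=4: δ = [3.576e-05, 1.788e-05, 1.788e-05]  ψ = [2, 2, 0]  (obs o_4=0)
t=5: δ = [2.235e-06, 1.118e-06, 8.382e-06]  ψ = [0, 0, 0]  (obs o_5=3)
t=6: δ = [1.048e-06, 5.239e-07, 2.619e-07]  ψ = [2, 2, 2]  (obs o_6=0)
backtrack: best end state = 0; path = [0, 2, 0, 2, 0, 2, 0]

path = [0, 2, 0, 2, 0, 2, 0]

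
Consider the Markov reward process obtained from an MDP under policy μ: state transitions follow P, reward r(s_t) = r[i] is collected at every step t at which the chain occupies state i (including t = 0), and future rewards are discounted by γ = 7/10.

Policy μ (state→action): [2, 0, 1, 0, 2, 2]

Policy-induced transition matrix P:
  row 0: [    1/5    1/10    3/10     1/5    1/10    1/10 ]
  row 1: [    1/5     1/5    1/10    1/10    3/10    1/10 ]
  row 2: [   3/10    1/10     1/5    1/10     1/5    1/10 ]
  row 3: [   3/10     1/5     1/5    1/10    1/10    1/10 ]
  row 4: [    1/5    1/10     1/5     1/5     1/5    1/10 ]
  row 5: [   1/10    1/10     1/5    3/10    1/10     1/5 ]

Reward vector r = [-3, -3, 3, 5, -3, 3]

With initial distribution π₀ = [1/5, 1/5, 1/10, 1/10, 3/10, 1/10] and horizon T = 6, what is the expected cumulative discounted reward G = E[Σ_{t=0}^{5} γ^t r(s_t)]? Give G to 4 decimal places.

t=0: π = [0.2000, 0.2000, 0.1000, 0.1000, 0.3000, 0.1000], E[r] = -1.0000, γ^t·E[r] = -1.000000, running G = -1.000000
t=1: π = [0.2100, 0.1300, 0.2000, 0.1700, 0.1800, 0.1100], E[r] = 0.2200, γ^t·E[r] = 0.154000, running G = -0.846000
t=2: π = [0.2260, 0.1300, 0.2080, 0.1610, 0.1640, 0.1110], E[r] = 0.2020, γ^t·E[r] = 0.098980, running G = -0.747020
t=3: π = [0.2258, 0.1291, 0.2096, 0.1612, 0.1632, 0.1111], E[r] = 0.2138, γ^t·E[r] = 0.073333, running G = -0.673687
t=4: π = [0.2260, 0.1290, 0.2097, 0.1611, 0.1631, 0.1111], E[r] = 0.2136, γ^t·E[r] = 0.051295, running G = -0.622392
t=5: π = [0.2260, 0.1290, 0.2097, 0.1611, 0.1631, 0.1111], E[r] = 0.2139, γ^t·E[r] = 0.035944, running G = -0.586448

G = -0.5864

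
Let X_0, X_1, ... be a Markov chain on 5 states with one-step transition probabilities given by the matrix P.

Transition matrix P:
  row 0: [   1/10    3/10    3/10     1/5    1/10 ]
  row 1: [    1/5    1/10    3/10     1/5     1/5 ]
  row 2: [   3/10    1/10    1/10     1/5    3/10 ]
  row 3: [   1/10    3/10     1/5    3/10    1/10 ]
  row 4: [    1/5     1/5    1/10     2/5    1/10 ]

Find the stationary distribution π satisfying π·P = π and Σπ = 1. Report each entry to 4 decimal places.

Balance equations π_j = Σ_i π_i·P[i][j]:
  π_0 = 1/10·π_0 + 1/5·π_1 + 3/10·π_2 + 1/10·π_3 + 1/5·π_4
  π_1 = 3/10·π_0 + 1/10·π_1 + 1/10·π_2 + 3/10·π_3 + 1/5·π_4
  π_2 = 3/10·π_0 + 3/10·π_1 + 1/10·π_2 + 1/5·π_3 + 1/10·π_4
  π_3 = 1/5·π_0 + 1/5·π_1 + 1/5·π_2 + 3/10·π_3 + 2/5·π_4
  normalize: π_0 + π_1 + π_2 + π_3 + π_4 = 1
Solving the linear system gives exactly π = [217/1228, 1371/6754, 2725/13508, 871/3377, 1085/6754].

π = [0.1767, 0.2030, 0.2017, 0.2579, 0.1606]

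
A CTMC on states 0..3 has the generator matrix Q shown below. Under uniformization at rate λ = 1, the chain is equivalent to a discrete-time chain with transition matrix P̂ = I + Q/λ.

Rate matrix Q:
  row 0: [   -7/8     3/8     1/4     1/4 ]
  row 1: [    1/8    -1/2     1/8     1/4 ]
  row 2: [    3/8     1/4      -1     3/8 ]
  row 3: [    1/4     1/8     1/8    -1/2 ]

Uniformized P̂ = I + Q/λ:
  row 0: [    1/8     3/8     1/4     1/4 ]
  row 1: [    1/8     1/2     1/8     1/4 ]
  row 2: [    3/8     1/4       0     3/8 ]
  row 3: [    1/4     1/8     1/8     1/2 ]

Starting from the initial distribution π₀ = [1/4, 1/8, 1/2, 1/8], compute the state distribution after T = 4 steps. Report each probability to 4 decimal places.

π = [0.2021, 0.3085, 0.1343, 0.3551]

t=0: π = [0.2500, 0.1250, 0.5000, 0.1250]
t=1: π = [0.2656, 0.2969, 0.0938, 0.3438]
t=2: π = [0.1914, 0.3145, 0.1465, 0.3477]
t=3: π = [0.2051, 0.3091, 0.1306, 0.3552]
t=4: π = [0.2021, 0.3085, 0.1343, 0.3551]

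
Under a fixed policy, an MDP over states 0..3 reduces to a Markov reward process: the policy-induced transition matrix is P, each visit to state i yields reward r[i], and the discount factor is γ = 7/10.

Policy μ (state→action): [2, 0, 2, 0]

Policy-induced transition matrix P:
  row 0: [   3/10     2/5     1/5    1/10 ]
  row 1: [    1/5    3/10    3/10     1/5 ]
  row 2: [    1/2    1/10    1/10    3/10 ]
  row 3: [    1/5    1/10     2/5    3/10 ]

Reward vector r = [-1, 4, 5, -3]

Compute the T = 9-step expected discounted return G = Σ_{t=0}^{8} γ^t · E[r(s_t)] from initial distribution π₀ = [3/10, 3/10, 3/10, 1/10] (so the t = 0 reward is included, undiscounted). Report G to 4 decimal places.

G = 4.7595

t=0: π = [0.3000, 0.3000, 0.3000, 0.1000], E[r] = 2.1000, γ^t·E[r] = 2.100000, running G = 2.100000
t=1: π = [0.3200, 0.2500, 0.2200, 0.2100], E[r] = 1.1500, γ^t·E[r] = 0.805000, running G = 2.905000
t=2: π = [0.2980, 0.2460, 0.2450, 0.2110], E[r] = 1.2780, γ^t·E[r] = 0.626220, running G = 3.531220
t=3: π = [0.3033, 0.2386, 0.2423, 0.2158], E[r] = 1.2152, γ^t·E[r] = 0.416814, running G = 3.948034
t=4: π = [0.3030, 0.2387, 0.2428, 0.2155], E[r] = 1.2193, γ^t·E[r] = 0.292761, running G = 4.240795
t=5: π = [0.3031, 0.2386, 0.2427, 0.2155], E[r] = 1.2183, γ^t·E[r] = 0.204763, running G = 4.445557
t=6: π = [0.3031, 0.2387, 0.2427, 0.2155], E[r] = 1.2185, γ^t·E[r] = 0.143361, running G = 4.588918
t=7: π = [0.3031, 0.2387, 0.2427, 0.2155], E[r] = 1.2185, γ^t·E[r] = 0.100351, running G = 4.689269
t=8: π = [0.3031, 0.2387, 0.2427, 0.2155], E[r] = 1.2185, γ^t·E[r] = 0.070246, running G = 4.759515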